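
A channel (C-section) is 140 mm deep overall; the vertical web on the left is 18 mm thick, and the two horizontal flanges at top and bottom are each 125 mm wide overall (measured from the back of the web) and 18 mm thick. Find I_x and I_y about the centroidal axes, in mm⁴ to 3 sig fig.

Break the section into simple shapes (no overlaps), measuring from the bottom-left corner of the bounding box.
Web: 18 × 140, A = 2 520 mm², y = 70 mm, Ī = 4 116 000 mm⁴.
Top flange (beyond web): 107 × 18, A = 1 926 mm², y = 131 mm, Ī = 52 002 mm⁴.
Bottom flange (beyond web): 107 × 18, A = 1 926 mm², y = 9 mm, Ī = 52 002 mm⁴.
By symmetry the centroid is at mid-height, ȳ = 70 mm.
Transfer each piece to the centroidal x-axis using Ī + A·d² with d = y − 70:
  web: d = 0 mm → contributes +4 116 000 mm⁴
  top flange (beyond web): d = 61 mm → contributes +7 218 648 mm⁴
  bottom flange (beyond web): d = -61 mm → contributes +7 218 648 mm⁴
Total I = 18 553 296 mm⁴.
For the y-axis: x̄ = 46.782 mm.
Repeating about the centroidal y-axis gives I_y = 9 693 911 mm⁴.

I_x ≈ 1.86 × 10⁷ mm⁴, I_y ≈ 9.69 × 10⁶ mm⁴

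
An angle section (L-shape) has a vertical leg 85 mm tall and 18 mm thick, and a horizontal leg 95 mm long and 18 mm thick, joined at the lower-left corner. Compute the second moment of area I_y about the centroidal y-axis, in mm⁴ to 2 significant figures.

Decompose the section into non-overlapping parts with the origin at the bottom-left of its bounding rectangle.
Vertical leg: 18 × 85, A = 1 530 mm², x = 9 mm, Ī = 41 310 mm⁴.
Horizontal leg (remainder): 77 × 18, A = 1 386 mm², x = 56.5 mm, Ī = 684 800 mm⁴.
Centroid: x̄ = ΣA·x / ΣA = 31.58 mm.
Transfer each piece to the centroidal y-axis using Ī + A·d² with d = x − 31.58:
  vertical leg: d = -22.58 mm → contributes +821 194 mm⁴
  horizontal leg (remainder): d = 24.92 mm → contributes +1 545 711 mm⁴
Total I = 2 366 905 mm⁴.

I_y ≈ 2.4 × 10⁶ mm⁴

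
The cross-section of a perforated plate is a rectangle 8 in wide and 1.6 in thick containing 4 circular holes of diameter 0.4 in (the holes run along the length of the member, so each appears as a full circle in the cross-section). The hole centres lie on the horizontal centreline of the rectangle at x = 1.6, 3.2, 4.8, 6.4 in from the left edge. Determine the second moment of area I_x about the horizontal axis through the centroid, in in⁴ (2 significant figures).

I_x ≈ 2.7 in⁴

Treat the section as a set of non-overlapping primitives; coordinates are from the bounding-box lower-left.
Plate: 8 × 1.6, A = 12.8 in², y = 0.8 in, Ī = 2.731 in⁴.
Hole 1 (subtracted): ⌀0.4, A = 0.1257 in², y = 0.8 in, Ī = 0.001257 in⁴.
Hole 2 (subtracted): ⌀0.4, A = 0.1257 in², y = 0.8 in, Ī = 0.001257 in⁴.
Hole 3 (subtracted): ⌀0.4, A = 0.1257 in², y = 0.8 in, Ī = 0.001257 in⁴.
Hole 4 (subtracted): ⌀0.4, A = 0.1257 in², y = 0.8 in, Ī = 0.001257 in⁴.
By symmetry the centroid is at mid-height, ȳ = 0.8 in.
All pieces are centred on the horizontal axis through the centroid, so I = ΣĪ (holes subtracted) = 2.726 in⁴.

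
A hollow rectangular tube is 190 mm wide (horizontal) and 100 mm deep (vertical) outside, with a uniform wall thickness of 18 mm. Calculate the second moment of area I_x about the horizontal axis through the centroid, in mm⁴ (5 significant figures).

I_x ≈ 1.2469 × 10⁷ mm⁴

Decompose the section into non-overlapping parts with the origin at the bottom-left of its bounding rectangle.
Outer rectangle: 190 × 100, A = 19 000 mm², y = 50 mm, Ī = 15 833 333 mm⁴.
Inner void (subtracted): 154 × 64, A = 9 856 mm², y = 50 mm, Ī = 3 364 181 mm⁴.
By symmetry the centroid is at mid-height, ȳ = 50 mm.
All pieces are centred on the horizontal axis through the centroid, so I = ΣĪ (holes subtracted) = 12 469 152 mm⁴.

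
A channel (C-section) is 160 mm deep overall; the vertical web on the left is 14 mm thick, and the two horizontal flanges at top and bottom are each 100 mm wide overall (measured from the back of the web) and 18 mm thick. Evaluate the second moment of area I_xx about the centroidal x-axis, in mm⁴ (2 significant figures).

Break the section into simple shapes (no overlaps), measuring from the bottom-left corner of the bounding box.
Web: 14 × 160, A = 2 240 mm², y = 80 mm, Ī = 4 778 667 mm⁴.
Top flange (beyond web): 86 × 18, A = 1 548 mm², y = 151 mm, Ī = 41 796 mm⁴.
Bottom flange (beyond web): 86 × 18, A = 1 548 mm², y = 9 mm, Ī = 41 796 mm⁴.
By symmetry the centroid is at mid-height, ȳ = 80 mm.
Transfer each piece to the centroidal x-axis using Ī + A·d² with d = y − 80:
  web: d = 0 mm → contributes +4 778 667 mm⁴
  top flange (beyond web): d = 71 mm → contributes +7 845 264 mm⁴
  bottom flange (beyond web): d = -71 mm → contributes +7 845 264 mm⁴
Total I = 20 469 195 mm⁴.

I_xx ≈ 2.0 × 10⁷ mm⁴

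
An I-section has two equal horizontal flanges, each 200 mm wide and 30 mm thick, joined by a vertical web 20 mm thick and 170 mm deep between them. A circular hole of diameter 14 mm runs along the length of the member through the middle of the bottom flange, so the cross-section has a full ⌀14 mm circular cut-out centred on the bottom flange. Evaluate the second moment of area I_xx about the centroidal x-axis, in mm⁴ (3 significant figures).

Break the section into simple shapes (no overlaps), measuring from the bottom-left corner of the bounding box.
Bottom flange: 200 × 30, A = 6 000 mm², y = 15 mm, Ī = 450 000 mm⁴.
Web: 20 × 170, A = 3 400 mm², y = 115 mm, Ī = 8 188 333 mm⁴.
Top flange: 200 × 30, A = 6 000 mm², y = 215 mm, Ī = 450 000 mm⁴.
Hole (subtracted): ⌀14, A = 153.94 mm², y = 15 mm, Ī = 1885.7 mm⁴.
Centroid: ȳ = ΣA·y / ΣA = 116.01 mm.
Transfer each piece to the centroidal x-axis using Ī + A·d² with d = y − 116.01:
  bottom flange: d = -101.01 mm → contributes +61 667 745 mm⁴
  web: d = -1.0097 mm → contributes +8 191 800 mm⁴
  top flange: d = 98.99 mm → contributes +59 244 488 mm⁴
  hole: d = -101.01 mm → contributes −1 572 509 mm⁴
Total I = 127 531 524 mm⁴.

I_xx ≈ 1.28 × 10⁸ mm⁴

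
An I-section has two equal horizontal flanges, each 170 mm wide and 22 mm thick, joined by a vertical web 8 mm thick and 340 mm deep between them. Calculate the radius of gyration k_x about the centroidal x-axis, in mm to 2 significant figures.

k_x ≈ 160 mm

Treat the section as a set of non-overlapping primitives; coordinates are from the bounding-box lower-left.
Bottom flange: 170 × 22, A = 3 740 mm², y = 11 mm, Ī = 150 847 mm⁴.
Web: 8 × 340, A = 2 720 mm², y = 192 mm, Ī = 26 202 667 mm⁴.
Top flange: 170 × 22, A = 3 740 mm², y = 373 mm, Ī = 150 847 mm⁴.
By symmetry the centroid is at mid-height, ȳ = 192 mm.
Transfer each piece to the centroidal x-axis using Ī + A·d² with d = y − 192:
  bottom flange: d = -181 mm → contributes +122 676 987 mm⁴
  web: d = 0 mm → contributes +26 202 667 mm⁴
  top flange: d = 181 mm → contributes +122 676 987 mm⁴
Total I = 271 556 640 mm⁴.
Radius of gyration: k = √(I/A) = √(271 556 640 / 10 200) = 163.2 mm.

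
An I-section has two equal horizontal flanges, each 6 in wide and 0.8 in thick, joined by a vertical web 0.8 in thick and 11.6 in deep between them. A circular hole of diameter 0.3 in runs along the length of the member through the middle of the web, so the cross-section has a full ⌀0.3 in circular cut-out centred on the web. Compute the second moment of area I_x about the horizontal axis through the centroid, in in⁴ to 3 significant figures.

I_x ≈ 474 in⁴

Decompose the section into non-overlapping parts with the origin at the bottom-left of its bounding rectangle.
Bottom flange: 6 × 0.8, A = 4.8 in², y = 0.4 in, Ī = 0.256 in⁴.
Web: 0.8 × 11.6, A = 9.28 in², y = 6.6 in, Ī = 104.06 in⁴.
Top flange: 6 × 0.8, A = 4.8 in², y = 12.8 in, Ī = 0.256 in⁴.
Hole (subtracted): ⌀0.3, A = 0.070686 in², y = 6.6 in, Ī = 0.00039761 in⁴.
By symmetry the centroid is at mid-height, ȳ = 6.6 in.
Transfer each piece to the horizontal axis through the centroid using Ī + A·d² with d = y − 6.6:
  bottom flange: d = -6.2 in → contributes +184.77 in⁴
  web: d = 0 in → contributes +104.06 in⁴
  top flange: d = 6.2 in → contributes +184.77 in⁴
  hole: d = 0 in → contributes −0.00039761 in⁴
Total I = 473.6 in⁴.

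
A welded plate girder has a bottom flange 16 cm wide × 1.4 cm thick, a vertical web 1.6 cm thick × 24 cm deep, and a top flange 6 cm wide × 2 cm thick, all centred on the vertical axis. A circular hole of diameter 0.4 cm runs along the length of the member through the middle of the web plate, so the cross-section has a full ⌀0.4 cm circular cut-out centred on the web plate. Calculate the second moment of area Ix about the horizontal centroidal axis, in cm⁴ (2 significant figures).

Ix ≈ 7300 cm⁴

Treat the section as a set of non-overlapping primitives; coordinates are from the bounding-box lower-left.
Bottom plate: 16 × 1.4, A = 22.4 cm², y = 0.7 cm, Ī = 3.659 cm⁴.
Web plate: 1.6 × 24, A = 38.4 cm², y = 13.4 cm, Ī = 1 843 cm⁴.
Top plate: 6 × 2, A = 12 cm², y = 26.4 cm, Ī = 4 cm⁴.
Hole (subtracted): ⌀0.4, A = 0.1257 cm², y = 13.4 cm, Ī = 0.001257 cm⁴.
Centroid: ȳ = ΣA·y / ΣA = 11.63 cm.
Transfer each piece to the horizontal centroidal axis using Ī + A·d² with d = y − 11.63:
  bottom plate: d = -10.93 cm → contributes +2 681 cm⁴
  web plate: d = 1.768 cm → contributes +1 963 cm⁴
  top plate: d = 14.77 cm → contributes +2 621 cm⁴
  hole: d = 1.768 cm → contributes −0.394 cm⁴
Total I = 7 265 cm⁴.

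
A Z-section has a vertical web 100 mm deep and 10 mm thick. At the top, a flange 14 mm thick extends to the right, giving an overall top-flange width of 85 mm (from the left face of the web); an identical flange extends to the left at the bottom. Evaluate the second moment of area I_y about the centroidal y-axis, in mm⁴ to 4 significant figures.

I_y ≈ 4.786 × 10⁶ mm⁴

Treat the section as a set of non-overlapping primitives; coordinates are from the bounding-box lower-left.
Web: 10 × 100, A = 1 000 mm², x = 80 mm, Ī = 8333.33 mm⁴.
Top flange (beyond web): 75 × 14, A = 1 050 mm², x = 122.5 mm, Ī = 492 188 mm⁴.
Bottom flange (beyond web): 75 × 14, A = 1 050 mm², x = 37.5 mm, Ī = 492 188 mm⁴.
Centroid: x̄ = ΣA·x / ΣA = 80 mm.
Transfer each piece to the centroidal y-axis using Ī + A·d² with d = x − 80:
  web: d = 0 mm → contributes +8333.33 mm⁴
  top flange (beyond web): d = 42.5 mm → contributes +2 388 750 mm⁴
  bottom flange (beyond web): d = -42.5 mm → contributes +2 388 750 mm⁴
Total I = 4 785 833 mm⁴.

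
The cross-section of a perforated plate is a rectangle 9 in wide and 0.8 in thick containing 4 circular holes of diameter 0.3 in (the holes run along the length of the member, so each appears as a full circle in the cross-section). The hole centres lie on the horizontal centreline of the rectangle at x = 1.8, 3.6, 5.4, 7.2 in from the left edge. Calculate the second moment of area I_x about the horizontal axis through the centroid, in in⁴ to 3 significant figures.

I_x ≈ 0.382 in⁴

Break the section into simple shapes (no overlaps), measuring from the bottom-left corner of the bounding box.
Plate: 9 × 0.8, A = 7.2 in², y = 0.4 in, Ī = 0.384 in⁴.
Hole 1 (subtracted): ⌀0.3, A = 0.070686 in², y = 0.4 in, Ī = 0.00039761 in⁴.
Hole 2 (subtracted): ⌀0.3, A = 0.070686 in², y = 0.4 in, Ī = 0.00039761 in⁴.
Hole 3 (subtracted): ⌀0.3, A = 0.070686 in², y = 0.4 in, Ī = 0.00039761 in⁴.
Hole 4 (subtracted): ⌀0.3, A = 0.070686 in², y = 0.4 in, Ī = 0.00039761 in⁴.
By symmetry the centroid is at mid-height, ȳ = 0.4 in.
All pieces are centred on the horizontal axis through the centroid, so I = ΣĪ (holes subtracted) = 0.38241 in⁴.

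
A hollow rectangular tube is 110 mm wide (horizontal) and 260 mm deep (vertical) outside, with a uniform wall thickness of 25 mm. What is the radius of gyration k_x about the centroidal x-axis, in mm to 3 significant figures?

k_x ≈ 84.7 mm

Treat the section as a set of non-overlapping primitives; coordinates are from the bounding-box lower-left.
Outer rectangle: 110 × 260, A = 28 600 mm², y = 130 mm, Ī = 161 113 333 mm⁴.
Inner void (subtracted): 60 × 210, A = 12 600 mm², y = 130 mm, Ī = 46 305 000 mm⁴.
By symmetry the centroid is at mid-height, ȳ = 130 mm.
All pieces are centred on the centroidal x-axis, so I = ΣĪ (holes subtracted) = 114 808 333 mm⁴.
Radius of gyration: k = √(I/A) = √(114 808 333 / 16 000) = 84.708 mm.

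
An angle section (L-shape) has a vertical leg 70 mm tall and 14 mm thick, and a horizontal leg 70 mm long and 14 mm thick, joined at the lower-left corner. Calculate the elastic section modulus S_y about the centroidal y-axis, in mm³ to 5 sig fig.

Split into non-overlapping primitives; take the origin at the lower-left of the bounding box.
Vertical leg: 14 × 70, A = 980 mm², x = 7 mm, Ī = 16006.67 mm⁴.
Horizontal leg (remainder): 56 × 14, A = 784 mm², x = 42 mm, Ī = 204885.3 mm⁴.
Centroid: x̄ = ΣA·x / ΣA = 22.55556 mm.
Transfer each piece to the centroidal y-axis using Ī + A·d² with d = x − 22.55556:
  vertical leg: d = -15.55556 mm → contributes +253142.5 mm⁴
  horizontal leg (remainder): d = 19.44444 mm → contributes +501305.1 mm⁴
Total I = 754447.6 mm⁴.
Extreme fibre distance c = 47.44444 mm; S = I/c = 15901.7 mm³.

S_y ≈ 1.5902 × 10⁴ mm³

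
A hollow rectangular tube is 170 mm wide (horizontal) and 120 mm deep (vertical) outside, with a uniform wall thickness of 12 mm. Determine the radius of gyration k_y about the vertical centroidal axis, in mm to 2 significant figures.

k_y ≈ 62 mm

Break the section into simple shapes (no overlaps), measuring from the bottom-left corner of the bounding box.
Outer rectangle: 170 × 120, A = 20 400 mm², x = 85 mm, Ī = 49 130 000 mm⁴.
Inner void (subtracted): 146 × 96, A = 14 016 mm², x = 85 mm, Ī = 24 897 088 mm⁴.
By symmetry the centroid is at mid-width, x̄ = 85 mm.
All pieces are centred on the vertical centroidal axis, so I = ΣĪ (holes subtracted) = 24 232 912 mm⁴.
Radius of gyration: k = √(I/A) = √(24 232 912 / 6 384) = 61.61 mm.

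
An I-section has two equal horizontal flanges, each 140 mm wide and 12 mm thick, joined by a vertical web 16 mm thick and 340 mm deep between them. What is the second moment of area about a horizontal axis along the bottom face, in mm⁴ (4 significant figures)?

I_base ≈ 4.480 × 10⁸ mm⁴

Break the section into simple shapes (no overlaps), measuring from the bottom-left corner of the bounding box.
Bottom flange: 140 × 12, A = 1 680 mm², y = 6 mm, Ī = 20 160 mm⁴.
Web: 16 × 340, A = 5 440 mm², y = 182 mm, Ī = 52 405 333 mm⁴.
Top flange: 140 × 12, A = 1 680 mm², y = 358 mm, Ī = 20 160 mm⁴.
Transfer each piece to the bottom edge using Ī + A·d² with d = y − 0:
  bottom flange: d = 6 mm → contributes +80 640 mm⁴
  web: d = 182 mm → contributes +232 599 893 mm⁴
  top flange: d = 358 mm → contributes +215 335 680 mm⁴
Total I = 448 016 213 mm⁴.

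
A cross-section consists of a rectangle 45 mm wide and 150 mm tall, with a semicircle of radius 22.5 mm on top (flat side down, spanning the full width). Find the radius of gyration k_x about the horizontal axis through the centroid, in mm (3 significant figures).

k_x ≈ 48.5 mm

Decompose the section into non-overlapping parts with the origin at the bottom-left of its bounding rectangle.
Rectangular body: 45 × 150, A = 6 750 mm², y = 75 mm, Ī = 12 656 250 mm⁴.
Semicircular cap: semicircle r = 22.5, A = 795.22 mm², y = 159.55 mm, Ī = 28 130 mm⁴.
Centroid: ȳ = ΣA·y / ΣA = 83.911 mm.
Transfer each piece to the horizontal axis through the centroid using Ī + A·d² with d = y − 83.911:
  rectangular body: d = -8.9109 mm → contributes +13 192 232 mm⁴
  semicircular cap: d = 75.638 mm → contributes +4 577 687 mm⁴
Total I = 17 769 919 mm⁴.
Radius of gyration: k = √(I/A) = √(17 769 919 / 7545.2) = 48.53 mm.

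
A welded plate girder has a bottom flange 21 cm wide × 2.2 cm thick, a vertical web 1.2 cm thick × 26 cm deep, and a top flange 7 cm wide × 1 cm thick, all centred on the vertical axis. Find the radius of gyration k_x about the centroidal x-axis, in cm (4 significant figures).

k_x ≈ 10.07 cm

Split into non-overlapping primitives; take the origin at the lower-left of the bounding box.
Bottom plate: 21 × 2.2, A = 46.2 cm², y = 1.1 cm, Ī = 18.634 cm⁴.
Web plate: 1.2 × 26, A = 31.2 cm², y = 15.2 cm, Ī = 1757.6 cm⁴.
Top plate: 7 × 1, A = 7 cm², y = 28.7 cm, Ī = 0.583333 cm⁴.
Centroid: ȳ = ΣA·y / ΣA = 8.60142 cm.
Transfer each piece to the centroidal x-axis using Ī + A·d² with d = y − 8.60142:
  bottom plate: d = -7.50142 cm → contributes +2618.37 cm⁴
  web plate: d = 6.59858 cm → contributes +3116.09 cm⁴
  top plate: d = 20.0986 cm → contributes +2828.25 cm⁴
Total I = 8562.71 cm⁴.
Radius of gyration: k = √(I/A) = √(8562.71 / 84.4) = 10.0724 cm.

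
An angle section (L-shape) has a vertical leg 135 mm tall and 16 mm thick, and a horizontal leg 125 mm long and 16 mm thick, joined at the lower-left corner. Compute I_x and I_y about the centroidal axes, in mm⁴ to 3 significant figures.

Decompose the section into non-overlapping parts with the origin at the bottom-left of its bounding rectangle.
Vertical leg: 16 × 135, A = 2 160 mm², y = 67.5 mm, Ī = 3 280 500 mm⁴.
Horizontal leg (remainder): 109 × 16, A = 1 744 mm², y = 8 mm, Ī = 37 205 mm⁴.
Centroid: ȳ = ΣA·y / ΣA = 40.92 mm.
Transfer each piece to the centroidal x-axis using Ī + A·d² with d = y − 40.92:
  vertical leg: d = 26.58 mm → contributes +4 806 523 mm⁴
  horizontal leg (remainder): d = -32.92 mm → contributes +1 927 234 mm⁴
Total I = 6 733 756 mm⁴.
For the y-axis: x̄ = 35.92 mm.
Repeating about the centroidal y-axis gives I_y = 5 541 996 mm⁴.

I_x ≈ 6.73 × 10⁶ mm⁴, I_y ≈ 5.54 × 10⁶ mm⁴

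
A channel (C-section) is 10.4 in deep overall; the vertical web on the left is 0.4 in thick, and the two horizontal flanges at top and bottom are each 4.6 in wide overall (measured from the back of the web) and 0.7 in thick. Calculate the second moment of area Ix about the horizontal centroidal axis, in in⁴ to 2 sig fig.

Ix ≈ 180 in⁴

Break the section into simple shapes (no overlaps), measuring from the bottom-left corner of the bounding box.
Web: 0.4 × 10.4, A = 4.16 in², y = 5.2 in, Ī = 37.5 in⁴.
Top flange (beyond web): 4.2 × 0.7, A = 2.94 in², y = 10.05 in, Ī = 0.1201 in⁴.
Bottom flange (beyond web): 4.2 × 0.7, A = 2.94 in², y = 0.35 in, Ī = 0.1201 in⁴.
By symmetry the centroid is at mid-height, ȳ = 5.2 in.
Transfer each piece to the horizontal centroidal axis using Ī + A·d² with d = y − 5.2:
  web: d = 0 in → contributes +37.5 in⁴
  top flange (beyond web): d = 4.85 in → contributes +69.28 in⁴
  bottom flange (beyond web): d = -4.85 in → contributes +69.28 in⁴
Total I = 176 in⁴.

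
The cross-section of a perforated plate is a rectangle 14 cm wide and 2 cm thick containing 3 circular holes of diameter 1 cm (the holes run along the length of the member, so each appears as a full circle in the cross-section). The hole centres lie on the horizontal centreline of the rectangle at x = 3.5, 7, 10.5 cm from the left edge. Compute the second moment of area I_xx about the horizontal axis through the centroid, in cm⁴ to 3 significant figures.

Break the section into simple shapes (no overlaps), measuring from the bottom-left corner of the bounding box.
Plate: 14 × 2, A = 28 cm², y = 1 cm, Ī = 9.3333 cm⁴.
Hole 1 (subtracted): ⌀1, A = 0.7854 cm², y = 1 cm, Ī = 0.049087 cm⁴.
Hole 2 (subtracted): ⌀1, A = 0.7854 cm², y = 1 cm, Ī = 0.049087 cm⁴.
Hole 3 (subtracted): ⌀1, A = 0.7854 cm², y = 1 cm, Ī = 0.049087 cm⁴.
By symmetry the centroid is at mid-height, ȳ = 1 cm.
All pieces are centred on the horizontal axis through the centroid, so I = ΣĪ (holes subtracted) = 9.1861 cm⁴.

I_xx ≈ 9.19 cm⁴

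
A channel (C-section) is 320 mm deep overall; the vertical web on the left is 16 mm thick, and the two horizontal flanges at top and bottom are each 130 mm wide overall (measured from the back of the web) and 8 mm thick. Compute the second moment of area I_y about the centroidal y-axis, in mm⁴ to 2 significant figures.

Decompose the section into non-overlapping parts with the origin at the bottom-left of its bounding rectangle.
Web: 16 × 320, A = 5 120 mm², x = 8 mm, Ī = 109 227 mm⁴.
Top flange (beyond web): 114 × 8, A = 912 mm², x = 73 mm, Ī = 987 696 mm⁴.
Bottom flange (beyond web): 114 × 8, A = 912 mm², x = 73 mm, Ī = 987 696 mm⁴.
Centroid: x̄ = ΣA·x / ΣA = 25.07 mm.
Transfer each piece to the centroidal y-axis using Ī + A·d² with d = x − 25.07:
  web: d = -17.07 mm → contributes +1 601 770 mm⁴
  top flange (beyond web): d = 47.93 mm → contributes +3 082 494 mm⁴
  bottom flange (beyond web): d = 47.93 mm → contributes +3 082 494 mm⁴
Total I = 7 766 757 mm⁴.

I_y ≈ 7.8 × 10⁶ mm⁴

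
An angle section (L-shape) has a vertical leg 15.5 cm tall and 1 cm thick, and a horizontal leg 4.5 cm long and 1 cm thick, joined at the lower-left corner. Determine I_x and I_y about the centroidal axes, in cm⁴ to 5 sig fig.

Break the section into simple shapes (no overlaps), measuring from the bottom-left corner of the bounding box.
Vertical leg: 1 × 15.5, A = 15.5 cm², y = 7.75 cm, Ī = 310.3229 cm⁴.
Horizontal leg (remainder): 3.5 × 1, A = 3.5 cm², y = 0.5 cm, Ī = 0.2916667 cm⁴.
Centroid: ȳ = ΣA·y / ΣA = 6.414474 cm.
Transfer each piece to the centroidal x-axis using Ī + A·d² with d = y − 6.414474:
  vertical leg: d = 1.335526 cm → contributes +337.9692 cm⁴
  horizontal leg (remainder): d = -5.914474 cm → contributes +122.7252 cm⁴
Total I = 460.6944 cm⁴.
For the y-axis: x̄ = 0.9144737 cm.
Repeating about the centroidal y-axis gives I_y = 19.31935 cm⁴.

I_x ≈ 460.69 cm⁴, I_y ≈ 19.319 cm⁴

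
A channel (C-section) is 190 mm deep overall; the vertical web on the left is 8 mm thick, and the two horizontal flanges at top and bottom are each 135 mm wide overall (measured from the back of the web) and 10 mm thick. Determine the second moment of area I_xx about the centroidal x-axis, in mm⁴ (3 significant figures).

Break the section into simple shapes (no overlaps), measuring from the bottom-left corner of the bounding box.
Web: 8 × 190, A = 1 520 mm², y = 95 mm, Ī = 4 572 667 mm⁴.
Top flange (beyond web): 127 × 10, A = 1 270 mm², y = 185 mm, Ī = 10 583 mm⁴.
Bottom flange (beyond web): 127 × 10, A = 1 270 mm², y = 5 mm, Ī = 10 583 mm⁴.
By symmetry the centroid is at mid-height, ȳ = 95 mm.
Transfer each piece to the centroidal x-axis using Ī + A·d² with d = y − 95:
  web: d = 0 mm → contributes +4 572 667 mm⁴
  top flange (beyond web): d = 90 mm → contributes +10 297 583 mm⁴
  bottom flange (beyond web): d = -90 mm → contributes +10 297 583 mm⁴
Total I = 25 167 833 mm⁴.

I_xx ≈ 2.52 × 10⁷ mm⁴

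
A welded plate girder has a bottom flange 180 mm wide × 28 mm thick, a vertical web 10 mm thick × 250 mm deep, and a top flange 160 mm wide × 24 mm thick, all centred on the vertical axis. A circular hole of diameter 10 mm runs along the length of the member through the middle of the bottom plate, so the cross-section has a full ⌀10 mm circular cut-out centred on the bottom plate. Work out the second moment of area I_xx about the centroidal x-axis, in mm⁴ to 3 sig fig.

Break the section into simple shapes (no overlaps), measuring from the bottom-left corner of the bounding box.
Bottom plate: 180 × 28, A = 5 040 mm², y = 14 mm, Ī = 329 280 mm⁴.
Web plate: 10 × 250, A = 2 500 mm², y = 153 mm, Ī = 13 020 833 mm⁴.
Top plate: 160 × 24, A = 3 840 mm², y = 290 mm, Ī = 184 320 mm⁴.
Hole (subtracted): ⌀10, A = 78.54 mm², y = 14 mm, Ī = 490.87 mm⁴.
Centroid: ȳ = ΣA·y / ΣA = 138.53 mm.
Transfer each piece to the centroidal x-axis using Ī + A·d² with d = y − 138.53:
  bottom plate: d = -124.53 mm → contributes +78 484 768 mm⁴
  web plate: d = 14.473 mm → contributes +13 544 483 mm⁴
  top plate: d = 151.47 mm → contributes +88 289 232 mm⁴
  hole: d = -124.53 mm → contributes −1 218 411 mm⁴
Total I = 179 100 072 mm⁴.

I_xx ≈ 1.79 × 10⁸ mm⁴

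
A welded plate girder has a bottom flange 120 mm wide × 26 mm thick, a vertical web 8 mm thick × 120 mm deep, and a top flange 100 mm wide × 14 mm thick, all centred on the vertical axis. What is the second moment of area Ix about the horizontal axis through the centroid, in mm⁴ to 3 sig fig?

Ix ≈ 2.10 × 10⁷ mm⁴

Decompose the section into non-overlapping parts with the origin at the bottom-left of its bounding rectangle.
Bottom plate: 120 × 26, A = 3 120 mm², y = 13 mm, Ī = 175 760 mm⁴.
Web plate: 8 × 120, A = 960 mm², y = 86 mm, Ī = 1 152 000 mm⁴.
Top plate: 100 × 14, A = 1 400 mm², y = 153 mm, Ī = 22 867 mm⁴.
Centroid: ȳ = ΣA·y / ΣA = 61.555 mm.
Transfer each piece to the horizontal axis through the centroid using Ī + A·d² with d = y − 61.555:
  bottom plate: d = -48.555 mm → contributes +7 531 357 mm⁴
  web plate: d = 24.445 mm → contributes +1 725 668 mm⁴
  top plate: d = 91.445 mm → contributes +11 729 995 mm⁴
Total I = 20 987 020 mm⁴.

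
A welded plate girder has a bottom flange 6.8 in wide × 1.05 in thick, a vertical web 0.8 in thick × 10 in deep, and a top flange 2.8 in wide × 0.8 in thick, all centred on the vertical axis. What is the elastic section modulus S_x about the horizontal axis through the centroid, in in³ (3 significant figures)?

S_x ≈ 41.7 in³

Split into non-overlapping primitives; take the origin at the lower-left of the bounding box.
Bottom plate: 6.8 × 1.05, A = 7.14 in², y = 0.525 in, Ī = 0.65599 in⁴.
Web plate: 0.8 × 10, A = 8 in², y = 6.05 in, Ī = 66.667 in⁴.
Top plate: 2.8 × 0.8, A = 2.24 in², y = 11.45 in, Ī = 0.11947 in⁴.
Centroid: ȳ = ΣA·y / ΣA = 4.4762 in.
Transfer each piece to the horizontal axis through the centroid using Ī + A·d² with d = y − 4.4762:
  bottom plate: d = -3.9512 in → contributes +112.13 in⁴
  web plate: d = 1.5738 in → contributes +86.481 in⁴
  top plate: d = 6.9738 in → contributes +109.06 in⁴
Total I = 307.67 in⁴.
Extreme fibre distance c = 7.3738 in; S = I/c = 41.724 in³.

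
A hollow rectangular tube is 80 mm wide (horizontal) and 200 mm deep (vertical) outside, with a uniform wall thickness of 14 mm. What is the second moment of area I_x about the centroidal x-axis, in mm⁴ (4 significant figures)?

Decompose the section into non-overlapping parts with the origin at the bottom-left of its bounding rectangle.
Outer rectangle: 80 × 200, A = 16 000 mm², y = 100 mm, Ī = 53 333 333 mm⁴.
Inner void (subtracted): 52 × 172, A = 8 944 mm², y = 100 mm, Ī = 22 049 941 mm⁴.
By symmetry the centroid is at mid-height, ȳ = 100 mm.
All pieces are centred on the centroidal x-axis, so I = ΣĪ (holes subtracted) = 31 283 392 mm⁴.

I_x ≈ 3.128 × 10⁷ mm⁴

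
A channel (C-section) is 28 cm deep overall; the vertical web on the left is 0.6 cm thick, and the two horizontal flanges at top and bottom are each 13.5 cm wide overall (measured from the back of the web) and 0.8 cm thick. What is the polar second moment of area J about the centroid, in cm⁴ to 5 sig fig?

J ≈ 5625.0 cm⁴

Split into non-overlapping primitives; take the origin at the lower-left of the bounding box.
Web: 0.6 × 28, A = 16.8 cm², y = 14 cm, Ī = 1097.6 cm⁴.
Top flange (beyond web): 12.9 × 0.8, A = 10.32 cm², y = 27.6 cm, Ī = 0.5504 cm⁴.
Bottom flange (beyond web): 12.9 × 0.8, A = 10.32 cm², y = 0.4 cm, Ī = 0.5504 cm⁴.
By symmetry the centroid is at mid-height, ȳ = 14 cm.
Transfer each piece to the centroidal x-axis using Ī + A·d² with d = y − 14:
  web: d = 0 cm → contributes +1097.6 cm⁴
  top flange (beyond web): d = 13.6 cm → contributes +1909.338 cm⁴
  bottom flange (beyond web): d = -13.6 cm → contributes +1909.338 cm⁴
Total I = 4916.275 cm⁴.
For the y-axis: x̄ = 4.021154 cm.
Repeating about the centroidal y-axis gives I_y = 708.708 cm⁴.
Polar second moment: J = I_x + I_y = 5624.983 cm⁴.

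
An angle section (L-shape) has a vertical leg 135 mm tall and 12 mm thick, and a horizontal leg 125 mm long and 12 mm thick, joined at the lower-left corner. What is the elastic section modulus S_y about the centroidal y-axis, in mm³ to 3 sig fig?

Split into non-overlapping primitives; take the origin at the lower-left of the bounding box.
Vertical leg: 12 × 135, A = 1 620 mm², x = 6 mm, Ī = 19 440 mm⁴.
Horizontal leg (remainder): 113 × 12, A = 1 356 mm², x = 68.5 mm, Ī = 1 442 897 mm⁴.
Centroid: x̄ = ΣA·x / ΣA = 34.478 mm.
Transfer each piece to the centroidal y-axis using Ī + A·d² with d = x − 34.478:
  vertical leg: d = -28.478 mm → contributes +1 333 238 mm⁴
  horizontal leg (remainder): d = 34.022 mm → contributes +3 012 479 mm⁴
Total I = 4 345 717 mm⁴.
Extreme fibre distance c = 90.522 mm; S = I/c = 48 007 mm³.

S_y ≈ 4.80 × 10⁴ mm³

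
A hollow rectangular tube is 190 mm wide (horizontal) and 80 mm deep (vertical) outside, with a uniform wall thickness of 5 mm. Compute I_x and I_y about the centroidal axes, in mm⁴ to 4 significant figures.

I_x ≈ 2.962 × 10⁶ mm⁴, I_y ≈ 1.171 × 10⁷ mm⁴

Break the section into simple shapes (no overlaps), measuring from the bottom-left corner of the bounding box.
Outer rectangle: 190 × 80, A = 15 200 mm², y = 40 mm, Ī = 8 106 667 mm⁴.
Inner void (subtracted): 180 × 70, A = 12 600 mm², y = 40 mm, Ī = 5 145 000 mm⁴.
By symmetry the centroid is at mid-height, ȳ = 40 mm.
All pieces are centred on the centroidal x-axis, so I = ΣĪ (holes subtracted) = 2 961 667 mm⁴.
Repeating about the centroidal y-axis gives I_y = 11 706 667 mm⁴.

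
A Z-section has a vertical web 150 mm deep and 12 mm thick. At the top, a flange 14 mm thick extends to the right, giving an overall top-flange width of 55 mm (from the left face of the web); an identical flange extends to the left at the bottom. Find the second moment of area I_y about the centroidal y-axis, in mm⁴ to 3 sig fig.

I_y ≈ 1.12 × 10⁶ mm⁴

Treat the section as a set of non-overlapping primitives; coordinates are from the bounding-box lower-left.
Web: 12 × 150, A = 1 800 mm², x = 49 mm, Ī = 21 600 mm⁴.
Top flange (beyond web): 43 × 14, A = 602 mm², x = 76.5 mm, Ī = 92 758 mm⁴.
Bottom flange (beyond web): 43 × 14, A = 602 mm², x = 21.5 mm, Ī = 92 758 mm⁴.
Centroid: x̄ = ΣA·x / ΣA = 49 mm.
Transfer each piece to the centroidal y-axis using Ī + A·d² with d = x − 49:
  web: d = 0 mm → contributes +21 600 mm⁴
  top flange (beyond web): d = 27.5 mm → contributes +548 021 mm⁴
  bottom flange (beyond web): d = -27.5 mm → contributes +548 021 mm⁴
Total I = 1 117 641 mm⁴.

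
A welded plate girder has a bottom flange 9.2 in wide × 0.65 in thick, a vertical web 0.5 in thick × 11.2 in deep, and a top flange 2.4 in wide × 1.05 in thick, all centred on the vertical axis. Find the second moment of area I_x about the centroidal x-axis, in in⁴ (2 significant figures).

Decompose the section into non-overlapping parts with the origin at the bottom-left of its bounding rectangle.
Bottom plate: 9.2 × 0.65, A = 5.98 in², y = 0.325 in, Ī = 0.2105 in⁴.
Web plate: 0.5 × 11.2, A = 5.6 in², y = 6.25 in, Ī = 58.54 in⁴.
Top plate: 2.4 × 1.05, A = 2.52 in², y = 12.38 in, Ī = 0.2315 in⁴.
Centroid: ȳ = ΣA·y / ΣA = 4.832 in.
Transfer each piece to the centroidal x-axis using Ī + A·d² with d = y − 4.832:
  bottom plate: d = -4.507 in → contributes +121.7 in⁴
  web plate: d = 1.418 in → contributes +69.8 in⁴
  top plate: d = 7.543 in → contributes +143.6 in⁴
Total I = 335.1 in⁴.

I_x ≈ 340 in⁴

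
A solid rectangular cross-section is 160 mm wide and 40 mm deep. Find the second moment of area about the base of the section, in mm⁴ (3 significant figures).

I_base ≈ 3.41 × 10⁶ mm⁴

The section: 160 × 40, A = 6 400 mm², y = 20 mm, Ī = 853 333 mm⁴.
Transfer it to a horizontal axis along the bottom face using Ī + A·d² with d = y − 0:
  the section: d = 20 mm → contributes +3 413 333 mm⁴
Total I = 3 413 333 mm⁴.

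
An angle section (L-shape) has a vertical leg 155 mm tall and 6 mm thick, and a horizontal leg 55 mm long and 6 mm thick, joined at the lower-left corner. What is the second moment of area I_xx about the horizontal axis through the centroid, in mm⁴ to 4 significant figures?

I_xx ≈ 3.103 × 10⁶ mm⁴

Split into non-overlapping primitives; take the origin at the lower-left of the bounding box.
Vertical leg: 6 × 155, A = 930 mm², y = 77.5 mm, Ī = 1 861 938 mm⁴.
Horizontal leg (remainder): 49 × 6, A = 294 mm², y = 3 mm, Ī = 882 mm⁴.
Centroid: ȳ = ΣA·y / ΣA = 59.6054 mm.
Transfer each piece to the horizontal axis through the centroid using Ī + A·d² with d = y − 59.6054:
  vertical leg: d = 17.8946 mm → contributes +2 159 739 mm⁴
  horizontal leg (remainder): d = -56.6054 mm → contributes +942 908 mm⁴
Total I = 3 102 647 mm⁴.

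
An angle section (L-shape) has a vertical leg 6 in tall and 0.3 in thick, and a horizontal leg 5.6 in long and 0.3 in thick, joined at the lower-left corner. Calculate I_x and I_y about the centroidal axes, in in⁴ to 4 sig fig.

Break the section into simple shapes (no overlaps), measuring from the bottom-left corner of the bounding box.
Vertical leg: 0.3 × 6, A = 1.8 in², y = 3 in, Ī = 5.4 in⁴.
Horizontal leg (remainder): 5.3 × 0.3, A = 1.59 in², y = 0.15 in, Ī = 0.011925 in⁴.
Centroid: ȳ = ΣA·y / ΣA = 1.66327 in.
Transfer each piece to the centroidal x-axis using Ī + A·d² with d = y − 1.66327:
  vertical leg: d = 1.33673 in → contributes +8.6163 in⁴
  horizontal leg (remainder): d = -1.51327 in → contributes +3.65302 in⁴
Total I = 12.2693 in⁴.
For the y-axis: x̄ = 1.46327 in.
Repeating about the centroidal y-axis gives I_y = 10.3543 in⁴.

I_x ≈ 12.27 in⁴, I_y ≈ 10.35 in⁴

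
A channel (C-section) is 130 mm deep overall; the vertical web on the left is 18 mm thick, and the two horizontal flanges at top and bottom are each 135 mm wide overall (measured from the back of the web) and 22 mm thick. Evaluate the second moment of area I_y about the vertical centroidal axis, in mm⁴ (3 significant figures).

I_y ≈ 1.33 × 10⁷ mm⁴

Decompose the section into non-overlapping parts with the origin at the bottom-left of its bounding rectangle.
Web: 18 × 130, A = 2 340 mm², x = 9 mm, Ī = 63 180 mm⁴.
Top flange (beyond web): 117 × 22, A = 2 574 mm², x = 76.5 mm, Ī = 2 936 291 mm⁴.
Bottom flange (beyond web): 117 × 22, A = 2 574 mm², x = 76.5 mm, Ī = 2 936 291 mm⁴.
Centroid: x̄ = ΣA·x / ΣA = 55.406 mm.
Transfer each piece to the vertical centroidal axis using Ī + A·d² with d = x − 55.406:
  web: d = -46.406 mm → contributes +5 102 464 mm⁴
  top flange (beyond web): d = 21.094 mm → contributes +4 081 582 mm⁴
  bottom flange (beyond web): d = 21.094 mm → contributes +4 081 582 mm⁴
Total I = 13 265 628 mm⁴.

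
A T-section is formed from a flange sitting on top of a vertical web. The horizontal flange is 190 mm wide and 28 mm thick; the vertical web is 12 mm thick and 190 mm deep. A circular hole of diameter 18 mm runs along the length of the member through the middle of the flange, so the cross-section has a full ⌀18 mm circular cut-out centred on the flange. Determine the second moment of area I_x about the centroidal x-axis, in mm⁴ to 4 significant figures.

I_x ≈ 2.588 × 10⁷ mm⁴

Treat the section as a set of non-overlapping primitives; coordinates are from the bounding-box lower-left.
Flange: 190 × 28, A = 5 320 mm², y = 204 mm, Ī = 347 573 mm⁴.
Web: 12 × 190, A = 2 280 mm², y = 95 mm, Ī = 6 859 000 mm⁴.
Hole (subtracted): ⌀18, A = 254.469 mm², y = 204 mm, Ī = 5 153 mm⁴.
Centroid: ȳ = ΣA·y / ΣA = 170.167 mm.
Transfer each piece to the centroidal x-axis using Ī + A·d² with d = y − 170.167:
  flange: d = 33.8328 mm → contributes +6 437 162 mm⁴
  web: d = -75.1672 mm → contributes +19 741 241 mm⁴
  hole: d = 33.8328 mm → contributes −296 433 mm⁴
Total I = 25 881 969 mm⁴.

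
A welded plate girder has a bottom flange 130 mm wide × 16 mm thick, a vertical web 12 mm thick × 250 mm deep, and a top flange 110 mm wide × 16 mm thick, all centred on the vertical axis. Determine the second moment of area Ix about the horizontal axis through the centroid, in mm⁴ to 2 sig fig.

Break the section into simple shapes (no overlaps), measuring from the bottom-left corner of the bounding box.
Bottom plate: 130 × 16, A = 2 080 mm², y = 8 mm, Ī = 44 373 mm⁴.
Web plate: 12 × 250, A = 3 000 mm², y = 141 mm, Ī = 15 625 000 mm⁴.
Top plate: 110 × 16, A = 1 760 mm², y = 274 mm, Ī = 37 547 mm⁴.
Centroid: ȳ = ΣA·y / ΣA = 134.8 mm.
Transfer each piece to the horizontal axis through the centroid using Ī + A·d² with d = y − 134.8:
  bottom plate: d = -126.8 mm → contributes +33 475 392 mm⁴
  web plate: d = 6.222 mm → contributes +15 741 148 mm⁴
  top plate: d = 139.2 mm → contributes +34 151 322 mm⁴
Total I = 83 367 862 mm⁴.

Ix ≈ 8.3 × 10⁷ mm⁴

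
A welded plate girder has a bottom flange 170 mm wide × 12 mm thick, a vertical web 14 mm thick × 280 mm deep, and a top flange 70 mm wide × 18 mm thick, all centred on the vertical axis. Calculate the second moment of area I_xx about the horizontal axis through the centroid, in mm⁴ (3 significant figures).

I_xx ≈ 9.54 × 10⁷ mm⁴

Break the section into simple shapes (no overlaps), measuring from the bottom-left corner of the bounding box.
Bottom plate: 170 × 12, A = 2 040 mm², y = 6 mm, Ī = 24 480 mm⁴.
Web plate: 14 × 280, A = 3 920 mm², y = 152 mm, Ī = 25 610 667 mm⁴.
Top plate: 70 × 18, A = 1 260 mm², y = 301 mm, Ī = 34 020 mm⁴.
Centroid: ȳ = ΣA·y / ΣA = 136.75 mm.
Transfer each piece to the horizontal axis through the centroid using Ī + A·d² with d = y − 136.75:
  bottom plate: d = -130.75 mm → contributes +34 899 797 mm⁴
  web plate: d = 15.249 mm → contributes +26 522 229 mm⁴
  top plate: d = 164.25 mm → contributes +34 026 092 mm⁴
Total I = 95 448 118 mm⁴.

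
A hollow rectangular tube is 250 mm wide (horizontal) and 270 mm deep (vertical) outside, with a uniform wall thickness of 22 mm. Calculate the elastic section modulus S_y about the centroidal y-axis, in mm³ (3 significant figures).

Split into non-overlapping primitives; take the origin at the lower-left of the bounding box.
Outer rectangle: 250 × 270, A = 67 500 mm², x = 125 mm, Ī = 351 562 500 mm⁴.
Inner void (subtracted): 206 × 226, A = 46 556 mm², x = 125 mm, Ī = 164 637 535 mm⁴.
By symmetry the centroid is at mid-width, x̄ = 125 mm.
All pieces are centred on the centroidal y-axis, so I = ΣĪ (holes subtracted) = 186 924 965 mm⁴.
Extreme fibre distance c = 125 mm; S = I/c = 1 495 400 mm³.

S_y ≈ 1.50 × 10⁶ mm³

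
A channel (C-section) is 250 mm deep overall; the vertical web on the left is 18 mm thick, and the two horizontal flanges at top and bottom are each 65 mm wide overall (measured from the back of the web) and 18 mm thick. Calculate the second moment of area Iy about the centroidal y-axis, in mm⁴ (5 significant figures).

Iy ≈ 1.7318 × 10⁶ mm⁴

Decompose the section into non-overlapping parts with the origin at the bottom-left of its bounding rectangle.
Web: 18 × 250, A = 4 500 mm², x = 9 mm, Ī = 121 500 mm⁴.
Top flange (beyond web): 47 × 18, A = 846 mm², x = 41.5 mm, Ī = 155734.5 mm⁴.
Bottom flange (beyond web): 47 × 18, A = 846 mm², x = 41.5 mm, Ī = 155734.5 mm⁴.
Centroid: x̄ = ΣA·x / ΣA = 17.88081 mm.
Transfer each piece to the centroidal y-axis using Ī + A·d² with d = x − 17.88081:
  web: d = -8.880814 mm → contributes +476409.9 mm⁴
  top flange (beyond web): d = 23.61919 mm → contributes +627689.1 mm⁴
  bottom flange (beyond web): d = 23.61919 mm → contributes +627689.1 mm⁴
Total I = 1 731 788 mm⁴.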